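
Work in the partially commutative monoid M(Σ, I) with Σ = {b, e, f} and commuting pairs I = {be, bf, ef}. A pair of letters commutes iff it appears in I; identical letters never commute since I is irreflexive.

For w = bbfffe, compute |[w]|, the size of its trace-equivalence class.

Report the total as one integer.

#0=b has no predecessor
#1=b depends on [0:b]
#2=f has no predecessor
#3=f depends on [2:f]
#4=f depends on [3:f]
#5=e has no predecessor
sources: [0:b, 2:f, 5:e]
N(rest) = Σ N(rest − s) over sources s of rest; N(one piece) = 1:
  size 1 → [1]=1  [4]=1  [5]=1
  size 2 → [0,1]=1  [1,4]=2  [1,5]=2  [3,4]=1  [4,5]=2
  size 3 → [0,1,4]=3  [0,1,5]=3  [1,3,4]=3  [1,4,5]=6  [2,3,4]=1  [3,4,5]=3
  size 4 → [0,1,3,4]=6  [0,1,4,5]=12  [1,2,3,4]=4  [1,3,4,5]=12  [2,3,4,5]=4
  first=0(b) contributes 20
  first=2(f) contributes 30
  first=5(e) contributes 10
|[w]| = 60

60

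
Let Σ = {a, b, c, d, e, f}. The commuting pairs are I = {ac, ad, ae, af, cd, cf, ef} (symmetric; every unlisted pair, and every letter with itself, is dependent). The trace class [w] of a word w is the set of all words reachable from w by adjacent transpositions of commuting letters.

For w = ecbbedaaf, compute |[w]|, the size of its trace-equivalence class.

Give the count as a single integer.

10

drop 0:e onto floor
drop 1:c onto {0:e}
drop 2:b onto {1:c}
drop 3:b onto {2:b}
drop 4:e onto {3:b}
drop 5:d onto {4:e}
drop 6:a onto {3:b}
drop 7:a onto {6:a}
drop 8:f onto {5:d}
ground layer = {0:e}
drop-orders for the pieces not yet dropped (sum over which currently-grounded one goes next):
  1 to go: {7} 1  {8} 1
  2 to go: {5,8} 1  {6,7} 1  {7,8} 2
  3 to go: {4,5,8} 1  {5,7,8} 3  {6,7,8} 3
  4 to go: {4,5,7,8} 4  {5,6,7,8} 6
  5 to go: {4,5,6,7,8} 10
  6 to go: {3,4,5,6,7,8} 10
  7 to go: {2,3,4,5,6,7,8} 10
  if 0:e drops first: 10 orders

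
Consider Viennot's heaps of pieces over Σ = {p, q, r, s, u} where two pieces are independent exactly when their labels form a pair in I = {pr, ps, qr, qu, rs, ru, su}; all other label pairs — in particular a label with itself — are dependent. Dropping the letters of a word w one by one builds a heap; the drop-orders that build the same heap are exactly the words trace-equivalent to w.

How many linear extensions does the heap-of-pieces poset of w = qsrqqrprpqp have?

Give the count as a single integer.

#0=q has no predecessor
#1=s depends on [0:q]
#2=r has no predecessor
#3=q depends on [1:s]
#4=q depends on [3:q]
#5=r depends on [2:r]
#6=p depends on [4:q]
#7=r depends on [5:r]
#8=p depends on [6:p]
#9=q depends on [8:p]
#10=p depends on [9:q]
sources: [0:q, 2:r]
N(rest) = Σ N(rest − s) over sources s of rest; N(one piece) = 1:
  size 1 → [7]=1  [10]=1
  size 2 → [5,7]=1  [7,10]=2  [9,10]=1
  size 3 → [2,5,7]=1  [5,7,10]=3  [7,9,10]=3  [8,9,10]=1
  size 4 → [2,5,7,10]=4  [5,7,9,10]=6  [6,8,9,10]=1  [7,8,9,10]=4
  size 5 → [2,5,7,9,10]=10  [4,6,8,9,10]=1  [5,7,8,9,10]=10  [6,7,8,9,10]=5
  size 6 → [2,5,7,8,9,10]=20  [3,4,6,8,9,10]=1  [4,6,7,8,9,10]=6  [5,6,7,8,9,10]=15
  size 7 → [1,3,4,6,8,9,10]=1  [2,5,6,7,8,9,10]=35  [3,4,6,7,8,9,10]=7  [4,5,6,7,8,9,10]=21
  size 8 → [0,1,3,4,6,8,9,10]=1  [1,3,4,6,7,8,9,10]=8  [2,4,5,6,7,8,9,10]=56  [3,4,5,6,7,8,9,10]=28
  size 9 → [0,1,3,4,6,7,8,9,10]=9  [1,3,4,5,6,7,8,9,10]=36  [2,3,4,5,6,7,8,9,10]=84
  first=0(q) contributes 120
  first=2(r) contributes 45
|[w]| = 165

165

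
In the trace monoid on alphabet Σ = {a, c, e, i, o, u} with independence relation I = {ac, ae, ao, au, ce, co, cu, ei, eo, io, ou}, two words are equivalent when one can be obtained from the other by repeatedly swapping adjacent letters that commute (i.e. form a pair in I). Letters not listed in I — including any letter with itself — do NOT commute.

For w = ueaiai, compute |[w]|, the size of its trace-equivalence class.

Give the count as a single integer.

drop 0:u onto floor
drop 1:e onto {0:u}
drop 2:a onto floor
drop 3:i onto {0:u, 2:a}
drop 4:a onto {3:i}
drop 5:i onto {4:a}
ground layer = {0:u, 2:a}
drop-orders for the pieces not yet dropped (sum over which currently-grounded one goes next):
  1 to go: {1} 1  {5} 1
  2 to go: {1,5} 2  {4,5} 1
  3 to go: {1,4,5} 3  {3,4,5} 1
  4 to go: {1,3,4,5} 4  {2,3,4,5} 1
  if 0:u drops first: 5 orders
  if 2:a drops first: 4 orders
heap linearizations: 9

9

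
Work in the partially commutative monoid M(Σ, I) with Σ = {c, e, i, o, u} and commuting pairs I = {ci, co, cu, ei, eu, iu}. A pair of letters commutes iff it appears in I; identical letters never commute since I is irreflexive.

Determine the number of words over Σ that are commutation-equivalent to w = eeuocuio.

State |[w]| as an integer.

#0=e has no predecessor
#1=e depends on [0:e]
#2=u has no predecessor
#3=o depends on [1:e, 2:u]
#4=c depends on [1:e]
#5=u depends on [3:o]
#6=i depends on [3:o]
#7=o depends on [5:u, 6:i]
sources: [0:e, 2:u]
N(rest) = Σ N(rest − s) over sources s of rest; N(one piece) = 1:
  size 1 → [4]=1  [7]=1
  size 2 → [4,7]=2  [5,7]=1  [6,7]=1
  size 3 → [4,5,7]=3  [4,6,7]=3  [5,6,7]=2
  size 4 → [3,5,6,7]=2  [4,5,6,7]=8
  size 5 → [2,3,5,6,7]=2  [3,4,5,6,7]=10
  size 6 → [1,3,4,5,6,7]=10  [2,3,4,5,6,7]=12
  first=0(e) contributes 22
  first=2(u) contributes 10
|[w]| = 32

32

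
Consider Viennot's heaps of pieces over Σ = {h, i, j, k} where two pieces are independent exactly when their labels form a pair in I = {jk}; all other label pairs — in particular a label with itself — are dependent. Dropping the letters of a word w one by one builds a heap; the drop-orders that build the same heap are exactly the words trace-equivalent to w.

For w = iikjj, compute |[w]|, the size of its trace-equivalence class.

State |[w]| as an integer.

drop 0:i onto floor
drop 1:i onto {0:i}
drop 2:k onto {1:i}
drop 3:j onto {1:i}
drop 4:j onto {3:j}
ground layer = {0:i}
drop-orders for the pieces not yet dropped (sum over which currently-grounded one goes next):
  1 to go: {2} 1  {4} 1
  2 to go: {2,4} 2  {3,4} 1
  3 to go: {2,3,4} 3
  if 0:i drops first: 3 orders

3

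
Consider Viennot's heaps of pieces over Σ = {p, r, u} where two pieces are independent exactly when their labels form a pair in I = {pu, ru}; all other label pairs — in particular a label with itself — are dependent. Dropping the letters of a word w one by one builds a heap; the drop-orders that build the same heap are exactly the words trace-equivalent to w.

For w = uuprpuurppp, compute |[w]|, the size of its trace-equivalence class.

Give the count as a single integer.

#0=u has no predecessor
#1=u depends on [0:u]
#2=p has no predecessor
#3=r depends on [2:p]
#4=p depends on [3:r]
#5=u depends on [1:u]
#6=u depends on [5:u]
#7=r depends on [4:p]
#8=p depends on [7:r]
#9=p depends on [8:p]
#10=p depends on [9:p]
sources: [0:u, 2:p]
N(rest) = Σ N(rest − s) over sources s of rest; N(one piece) = 1:
  size 1 → [6]=1  [10]=1
  size 2 → [5,6]=1  [6,10]=2  [9,10]=1
  size 3 → [1,5,6]=1  [5,6,10]=3  [6,9,10]=3  [8,9,10]=1
  size 4 → [0,1,5,6]=1  [1,5,6,10]=4  [5,6,9,10]=6  [6,8,9,10]=4  [7,8,9,10]=1
  size 5 → [0,1,5,6,10]=5  [1,5,6,9,10]=10  [4,7,8,9,10]=1  [5,6,8,9,10]=10  [6,7,8,9,10]=5
  size 6 → [0,1,5,6,9,10]=15  [1,5,6,8,9,10]=20  [3,4,7,8,9,10]=1  [4,6,7,8,9,10]=6  [5,6,7,8,9,10]=15
  size 7 → [0,1,5,6,8,9,10]=35  [1,5,6,7,8,9,10]=35  [2,3,4,7,8,9,10]=1  [3,4,6,7,8,9,10]=7  [4,5,6,7,8,9,10]=21
  size 8 → [0,1,5,6,7,8,9,10]=70  [1,4,5,6,7,8,9,10]=56  [2,3,4,6,7,8,9,10]=8  [3,4,5,6,7,8,9,10]=28
  size 9 → [0,1,4,5,6,7,8,9,10]=126  [1,3,4,5,6,7,8,9,10]=84  [2,3,4,5,6,7,8,9,10]=36
  first=0(u) contributes 120
  first=2(p) contributes 210
|[w]| = 330

330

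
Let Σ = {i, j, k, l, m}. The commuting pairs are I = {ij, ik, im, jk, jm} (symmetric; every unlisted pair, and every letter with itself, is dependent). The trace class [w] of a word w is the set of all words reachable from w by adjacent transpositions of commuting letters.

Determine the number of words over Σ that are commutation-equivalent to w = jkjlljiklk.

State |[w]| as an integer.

drop 0:j onto floor
drop 1:k onto floor
drop 2:j onto {0:j}
drop 3:l onto {1:k, 2:j}
drop 4:l onto {3:l}
drop 5:j onto {4:l}
drop 6:i onto {4:l}
drop 7:k onto {4:l}
drop 8:l onto {5:j, 6:i, 7:k}
drop 9:k onto {8:l}
ground layer = {0:j, 1:k}
drop-orders for the pieces not yet dropped (sum over which currently-grounded one goes next):
  1 to go: {9} 1
  2 to go: {8,9} 1
  3 to go: {5,8,9} 1  {6,8,9} 1  {7,8,9} 1
  4 to go: {5,6,8,9} 2  {5,7,8,9} 2  {6,7,8,9} 2
  5 to go: {5,6,7,8,9} 6
  6 to go: {4,5,6,7,8,9} 6
  7 to go: {3,4,5,6,7,8,9} 6
  8 to go: {1,3,4,5,6,7,8,9} 6  {2,3,4,5,6,7,8,9} 6
  if 0:j drops first: 12 orders
  if 1:k drops first: 6 orders
heap linearizations: 18

18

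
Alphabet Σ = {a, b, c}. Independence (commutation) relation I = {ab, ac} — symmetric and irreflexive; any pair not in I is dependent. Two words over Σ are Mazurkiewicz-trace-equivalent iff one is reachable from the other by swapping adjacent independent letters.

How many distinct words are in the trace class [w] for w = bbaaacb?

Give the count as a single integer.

0(b) covers ∅
1(b) covers 0:b
2(a) covers ∅
3(a) covers 2:a
4(a) covers 3:a
5(c) covers 1:b
6(b) covers 5:c
floor of heap: 0:b, 2:a
completions by unplaced set U, small U first (add the entries for U minus each lowest piece of U):
  |U|=1: {4}:1  {6}:1
  |U|=2: {3,4}:1  {4,6}:2  {5,6}:1
  |U|=3: {1,5,6}:1  {2,3,4}:1  {3,4,6}:3  {4,5,6}:3
  |U|=4: {0,1,5,6}:1  {1,4,5,6}:4  {2,3,4,6}:4  {3,4,5,6}:6
  |U|=5: {0,1,4,5,6}:5  {1,3,4,5,6}:10  {2,3,4,5,6}:10
  start at 0(b): 20
  start at 2(a): 15
sum over floor = 35

35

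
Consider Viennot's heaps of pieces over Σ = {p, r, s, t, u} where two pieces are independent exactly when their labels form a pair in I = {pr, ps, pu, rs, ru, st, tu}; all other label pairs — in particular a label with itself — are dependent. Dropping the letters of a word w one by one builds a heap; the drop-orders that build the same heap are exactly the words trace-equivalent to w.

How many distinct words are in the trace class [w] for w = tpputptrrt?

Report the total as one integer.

10

drop 0:t onto floor
drop 1:p onto {0:t}
drop 2:p onto {1:p}
drop 3:u onto floor
drop 4:t onto {2:p}
drop 5:p onto {4:t}
drop 6:t onto {5:p}
drop 7:r onto {6:t}
drop 8:r onto {7:r}
drop 9:t onto {8:r}
ground layer = {0:t, 3:u}
drop-orders for the pieces not yet dropped (sum over which currently-grounded one goes next):
  1 to go: {3} 1  {9} 1
  2 to go: {3,9} 2  {8,9} 1
  3 to go: {3,8,9} 3  {7,8,9} 1
  4 to go: {3,7,8,9} 4  {6,7,8,9} 1
  5 to go: {3,6,7,8,9} 5  {5,6,7,8,9} 1
  6 to go: {3,5,6,7,8,9} 6  {4,5,6,7,8,9} 1
  7 to go: {2,4,5,6,7,8,9} 1  {3,4,5,6,7,8,9} 7
  8 to go: {1,2,4,5,6,7,8,9} 1  {2,3,4,5,6,7,8,9} 8
  if 0:t drops first: 9 orders
  if 3:u drops first: 1 orders
heap linearizations: 10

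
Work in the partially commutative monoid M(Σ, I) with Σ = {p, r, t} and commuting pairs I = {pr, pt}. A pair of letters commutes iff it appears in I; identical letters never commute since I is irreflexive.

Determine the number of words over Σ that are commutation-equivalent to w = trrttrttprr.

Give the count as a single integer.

drop 0:t onto floor
drop 1:r onto {0:t}
drop 2:r onto {1:r}
drop 3:t onto {2:r}
drop 4:t onto {3:t}
drop 5:r onto {4:t}
drop 6:t onto {5:r}
drop 7:t onto {6:t}
drop 8:p onto floor
drop 9:r onto {7:t}
drop 10:r onto {9:r}
ground layer = {0:t, 8:p}
drop-orders for the pieces not yet dropped (sum over which currently-grounded one goes next):
  1 to go: {8} 1  {10} 1
  2 to go: {8,10} 2  {9,10} 1
  3 to go: {7,9,10} 1  {8,9,10} 3
  4 to go: {6,7,9,10} 1  {7,8,9,10} 4
  5 to go: {5,6,7,9,10} 1  {6,7,8,9,10} 5
  6 to go: {4,5,6,7,9,10} 1  {5,6,7,8,9,10} 6
  7 to go: {3,4,5,6,7,9,10} 1  {4,5,6,7,8,9,10} 7
  8 to go: {2,3,4,5,6,7,9,10} 1  {3,4,5,6,7,8,9,10} 8
  9 to go: {1,2,3,4,5,6,7,9,10} 1  {2,3,4,5,6,7,8,9,10} 9
  if 0:t drops first: 10 orders
  if 8:p drops first: 1 orders
heap linearizations: 11

11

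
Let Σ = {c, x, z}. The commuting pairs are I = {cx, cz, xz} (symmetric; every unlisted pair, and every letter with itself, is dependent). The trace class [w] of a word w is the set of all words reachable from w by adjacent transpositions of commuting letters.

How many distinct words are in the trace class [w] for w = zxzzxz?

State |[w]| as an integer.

15

drop 0:z onto floor
drop 1:x onto floor
drop 2:z onto {0:z}
drop 3:z onto {2:z}
drop 4:x onto {1:x}
drop 5:z onto {3:z}
ground layer = {0:z, 1:x}
drop-orders for the pieces not yet dropped (sum over which currently-grounded one goes next):
  1 to go: {4} 1  {5} 1
  2 to go: {1,4} 1  {3,5} 1  {4,5} 2
  3 to go: {1,4,5} 3  {2,3,5} 1  {3,4,5} 3
  4 to go: {0,2,3,5} 1  {1,3,4,5} 6  {2,3,4,5} 4
  if 0:z drops first: 10 orders
  if 1:x drops first: 5 orders
heap linearizations: 15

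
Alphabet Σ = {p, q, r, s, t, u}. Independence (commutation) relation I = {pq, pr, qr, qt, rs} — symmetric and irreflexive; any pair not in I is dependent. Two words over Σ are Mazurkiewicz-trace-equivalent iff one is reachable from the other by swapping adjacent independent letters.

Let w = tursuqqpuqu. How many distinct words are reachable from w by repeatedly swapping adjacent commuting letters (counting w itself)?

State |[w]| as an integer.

drop 0:t onto floor
drop 1:u onto {0:t}
drop 2:r onto {1:u}
drop 3:s onto {1:u}
drop 4:u onto {2:r, 3:s}
drop 5:q onto {4:u}
drop 6:q onto {5:q}
drop 7:p onto {4:u}
drop 8:u onto {6:q, 7:p}
drop 9:q onto {8:u}
drop 10:u onto {9:q}
ground layer = {0:t}
drop-orders for the pieces not yet dropped (sum over which currently-grounded one goes next):
  1 to go: {10} 1
  2 to go: {9,10} 1
  3 to go: {8,9,10} 1
  4 to go: {6,8,9,10} 1  {7,8,9,10} 1
  5 to go: {5,6,8,9,10} 1  {6,7,8,9,10} 2
  6 to go: {5,6,7,8,9,10} 3
  7 to go: {4,5,6,7,8,9,10} 3
  8 to go: {2,4,5,6,7,8,9,10} 3  {3,4,5,6,7,8,9,10} 3
  9 to go: {2,3,4,5,6,7,8,9,10} 6
  if 0:t drops first: 6 orders

6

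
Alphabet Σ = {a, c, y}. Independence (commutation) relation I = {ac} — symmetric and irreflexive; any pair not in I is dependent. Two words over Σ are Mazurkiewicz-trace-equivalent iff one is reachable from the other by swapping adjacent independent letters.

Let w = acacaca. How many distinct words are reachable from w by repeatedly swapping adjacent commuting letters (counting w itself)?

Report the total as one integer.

drop 0:a onto floor
drop 1:c onto floor
drop 2:a onto {0:a}
drop 3:c onto {1:c}
drop 4:a onto {2:a}
drop 5:c onto {3:c}
drop 6:a onto {4:a}
ground layer = {0:a, 1:c}
drop-orders for the pieces not yet dropped (sum over which currently-grounded one goes next):
  1 to go: {5} 1  {6} 1
  2 to go: {3,5} 1  {4,6} 1  {5,6} 2
  3 to go: {1,3,5} 1  {2,4,6} 1  {3,5,6} 3  {4,5,6} 3
  4 to go: {0,2,4,6} 1  {1,3,5,6} 4  {2,4,5,6} 4  {3,4,5,6} 6
  5 to go: {0,2,4,5,6} 5  {1,3,4,5,6} 10  {2,3,4,5,6} 10
  if 0:a drops first: 20 orders
  if 1:c drops first: 15 orders
heap linearizations: 35

35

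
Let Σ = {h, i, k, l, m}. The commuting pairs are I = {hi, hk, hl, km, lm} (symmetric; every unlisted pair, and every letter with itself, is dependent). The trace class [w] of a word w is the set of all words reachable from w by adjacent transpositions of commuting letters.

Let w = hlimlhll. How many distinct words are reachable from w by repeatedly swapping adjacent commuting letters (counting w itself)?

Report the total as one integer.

#0=h has no predecessor
#1=l has no predecessor
#2=i depends on [1:l]
#3=m depends on [0:h, 2:i]
#4=l depends on [2:i]
#5=h depends on [3:m]
#6=l depends on [4:l]
#7=l depends on [6:l]
sources: [0:h, 1:l]
N(rest) = Σ N(rest − s) over sources s of rest; N(one piece) = 1:
  size 1 → [5]=1  [7]=1
  size 2 → [3,5]=1  [5,7]=2  [6,7]=1
  size 3 → [0,3,5]=1  [3,5,7]=3  [4,6,7]=1  [5,6,7]=3
  size 4 → [0,3,5,7]=4  [3,5,6,7]=6  [4,5,6,7]=4
  size 5 → [0,3,5,6,7]=10  [3,4,5,6,7]=10
  size 6 → [0,3,4,5,6,7]=20  [2,3,4,5,6,7]=10
  first=0(h) contributes 10
  first=1(l) contributes 30
|[w]| = 40

40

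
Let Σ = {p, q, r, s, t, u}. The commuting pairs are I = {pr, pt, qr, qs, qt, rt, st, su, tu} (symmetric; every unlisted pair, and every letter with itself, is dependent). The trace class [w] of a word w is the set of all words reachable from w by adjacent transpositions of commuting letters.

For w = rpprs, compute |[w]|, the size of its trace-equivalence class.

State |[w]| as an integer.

#0=r has no predecessor
#1=p has no predecessor
#2=p depends on [1:p]
#3=r depends on [0:r]
#4=s depends on [2:p, 3:r]
sources: [0:r, 1:p]
N(rest) = Σ N(rest − s) over sources s of rest; N(one piece) = 1:
  size 1 → [4]=1
  size 2 → [2,4]=1  [3,4]=1
  size 3 → [0,3,4]=1  [1,2,4]=1  [2,3,4]=2
  first=0(r) contributes 3
  first=1(p) contributes 3
|[w]| = 6

6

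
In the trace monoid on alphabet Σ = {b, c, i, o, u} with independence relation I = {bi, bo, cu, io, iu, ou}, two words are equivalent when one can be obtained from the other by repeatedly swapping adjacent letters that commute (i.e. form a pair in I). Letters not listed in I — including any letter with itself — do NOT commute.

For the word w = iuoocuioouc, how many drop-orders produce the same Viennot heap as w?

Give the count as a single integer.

piece 0:i — minimal
piece 1:u — minimal
piece 2:o — minimal
piece 3:o rests on {2:o}
piece 4:c rests on {0:i, 3:o}
piece 5:u rests on {1:u}
piece 6:i rests on {4:c}
piece 7:o rests on {4:c}
piece 8:o rests on {7:o}
piece 9:u rests on {5:u}
piece 10:c rests on {6:i, 8:o}
minimal pieces: {0:i, 1:u, 2:o}
ways to finish when only these pieces remain (= sum over removing one remaining piece with nothing left below it):
  1 left: {9}→1  {10}→1
  2 left: {5,9}→1  {6,10}→1  {8,10}→1  {9,10}→2
  3 left: {1,5,9}→1  {5,9,10}→3  {6,8,10}→2  {6,9,10}→3  {7,8,10}→1  {8,9,10}→3
  4 left: {1,5,9,10}→4  {5,6,9,10}→6  {5,8,9,10}→6  {6,7,8,10}→3  {6,8,9,10}→8  {7,8,9,10}→4
  5 left: {1,5,6,9,10}→10  {1,5,8,9,10}→10  {4,6,7,8,10}→3  {5,6,8,9,10}→20  {5,7,8,9,10}→10  {6,7,8,9,10}→15
  6 left: {0,4,6,7,8,10}→3  {1,5,6,8,9,10}→40  {1,5,7,8,9,10}→20  {3,4,6,7,8,10}→3  {4,6,7,8,9,10}→18  {5,6,7,8,9,10}→45
  7 left: {0,3,4,6,7,8,10}→6  {0,4,6,7,8,9,10}→21  {1,5,6,7,8,9,10}→105  {2,3,4,6,7,8,10}→3  {3,4,6,7,8,9,10}→21  {4,5,6,7,8,9,10}→63
  8 left: {0,2,3,4,6,7,8,10}→9  {0,3,4,6,7,8,9,10}→48  {0,4,5,6,7,8,9,10}→84  {1,4,5,6,7,8,9,10}→168  {2,3,4,6,7,8,9,10}→24  {3,4,5,6,7,8,9,10}→84
  9 left: {0,1,4,5,6,7,8,9,10}→252  {0,2,3,4,6,7,8,9,10}→81  {0,3,4,5,6,7,8,9,10}→216  {1,3,4,5,6,7,8,9,10}→252  {2,3,4,5,6,7,8,9,10}→108
  placing 0:i first → 360 extensions
  placing 1:u first → 405 extensions
  placing 2:o first → 720 extensions
total linear extensions = 1485

1485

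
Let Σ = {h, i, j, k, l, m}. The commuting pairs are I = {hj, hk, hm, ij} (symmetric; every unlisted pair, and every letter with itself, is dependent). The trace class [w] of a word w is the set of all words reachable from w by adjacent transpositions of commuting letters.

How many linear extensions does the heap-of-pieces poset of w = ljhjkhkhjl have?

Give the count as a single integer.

56

0(l) covers ∅
1(j) covers 0:l
2(h) covers 0:l
3(j) covers 1:j
4(k) covers 3:j
5(h) covers 2:h
6(k) covers 4:k
7(h) covers 5:h
8(j) covers 6:k
9(l) covers 7:h, 8:j
floor of heap: 0:l
completions by unplaced set U, small U first (add the entries for U minus each lowest piece of U):
  |U|=1: {9}:1
  |U|=2: {7,9}:1  {8,9}:1
  |U|=3: {5,7,9}:1  {6,8,9}:1  {7,8,9}:2
  |U|=4: {2,5,7,9}:1  {4,6,8,9}:1  {5,7,8,9}:3  {6,7,8,9}:3
  |U|=5: {2,5,7,8,9}:4  {3,4,6,8,9}:1  {4,6,7,8,9}:4  {5,6,7,8,9}:6
  |U|=6: {1,3,4,6,8,9}:1  {2,5,6,7,8,9}:10  {3,4,6,7,8,9}:5  {4,5,6,7,8,9}:10
  |U|=7: {1,3,4,6,7,8,9}:6  {2,4,5,6,7,8,9}:20  {3,4,5,6,7,8,9}:15
  |U|=8: {1,3,4,5,6,7,8,9}:21  {2,3,4,5,6,7,8,9}:35
  start at 0(l): 56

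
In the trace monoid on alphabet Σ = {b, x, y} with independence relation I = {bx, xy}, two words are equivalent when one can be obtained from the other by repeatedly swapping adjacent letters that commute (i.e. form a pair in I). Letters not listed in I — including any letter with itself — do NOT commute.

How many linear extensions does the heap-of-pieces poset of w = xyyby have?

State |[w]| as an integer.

drop 0:x onto floor
drop 1:y onto floor
drop 2:y onto {1:y}
drop 3:b onto {2:y}
drop 4:y onto {3:b}
ground layer = {0:x, 1:y}
drop-orders for the pieces not yet dropped (sum over which currently-grounded one goes next):
  1 to go: {0} 1  {4} 1
  2 to go: {0,4} 2  {3,4} 1
  3 to go: {0,3,4} 3  {2,3,4} 1
  if 0:x drops first: 1 orders
  if 1:y drops first: 4 orders
heap linearizations: 5

5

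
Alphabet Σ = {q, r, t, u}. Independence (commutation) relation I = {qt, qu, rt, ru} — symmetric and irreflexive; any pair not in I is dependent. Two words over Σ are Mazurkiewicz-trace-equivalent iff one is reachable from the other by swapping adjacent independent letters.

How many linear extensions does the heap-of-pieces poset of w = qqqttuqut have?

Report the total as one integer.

0(q) covers ∅
1(q) covers 0:q
2(q) covers 1:q
3(t) covers ∅
4(t) covers 3:t
5(u) covers 4:t
6(q) covers 2:q
7(u) covers 5:u
8(t) covers 7:u
floor of heap: 0:q, 3:t
completions by unplaced set U, small U first (add the entries for U minus each lowest piece of U):
  |U|=1: {6}:1  {8}:1
  |U|=2: {2,6}:1  {6,8}:2  {7,8}:1
  |U|=3: {1,2,6}:1  {2,6,8}:3  {5,7,8}:1  {6,7,8}:3
  |U|=4: {0,1,2,6}:1  {1,2,6,8}:4  {2,6,7,8}:6  {4,5,7,8}:1  {5,6,7,8}:4
  |U|=5: {0,1,2,6,8}:5  {1,2,6,7,8}:10  {2,5,6,7,8}:10  {3,4,5,7,8}:1  {4,5,6,7,8}:5
  |U|=6: {0,1,2,6,7,8}:15  {1,2,5,6,7,8}:20  {2,4,5,6,7,8}:15  {3,4,5,6,7,8}:6
  |U|=7: {0,1,2,5,6,7,8}:35  {1,2,4,5,6,7,8}:35  {2,3,4,5,6,7,8}:21
  start at 0(q): 56
  start at 3(t): 70
sum over floor = 126

126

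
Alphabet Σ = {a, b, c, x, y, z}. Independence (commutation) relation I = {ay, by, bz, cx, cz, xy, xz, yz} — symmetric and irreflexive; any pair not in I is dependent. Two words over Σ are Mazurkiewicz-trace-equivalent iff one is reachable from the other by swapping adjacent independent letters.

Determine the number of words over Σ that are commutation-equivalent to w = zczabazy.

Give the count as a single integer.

18

#0=z has no predecessor
#1=c has no predecessor
#2=z depends on [0:z]
#3=a depends on [1:c, 2:z]
#4=b depends on [3:a]
#5=a depends on [4:b]
#6=z depends on [5:a]
#7=y depends on [1:c]
sources: [0:z, 1:c]
N(rest) = Σ N(rest − s) over sources s of rest; N(one piece) = 1:
  size 1 → [6]=1  [7]=1
  size 2 → [5,6]=1  [6,7]=2
  size 3 → [4,5,6]=1  [5,6,7]=3
  size 4 → [3,4,5,6]=1  [4,5,6,7]=4
  size 5 → [2,3,4,5,6]=1  [3,4,5,6,7]=5
  size 6 → [0,2,3,4,5,6]=1  [1,3,4,5,6,7]=5  [2,3,4,5,6,7]=6
  first=0(z) contributes 11
  first=1(c) contributes 7
|[w]| = 18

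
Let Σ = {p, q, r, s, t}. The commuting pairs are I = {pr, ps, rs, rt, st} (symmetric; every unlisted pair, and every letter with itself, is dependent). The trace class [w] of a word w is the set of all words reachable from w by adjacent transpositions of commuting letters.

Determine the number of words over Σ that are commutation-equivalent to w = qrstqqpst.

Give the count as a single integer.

drop 0:q onto floor
drop 1:r onto {0:q}
drop 2:s onto {0:q}
drop 3:t onto {0:q}
drop 4:q onto {1:r, 2:s, 3:t}
drop 5:q onto {4:q}
drop 6:p onto {5:q}
drop 7:s onto {5:q}
drop 8:t onto {6:p}
ground layer = {0:q}
drop-orders for the pieces not yet dropped (sum over which currently-grounded one goes next):
  1 to go: {7} 1  {8} 1
  2 to go: {6,8} 1  {7,8} 2
  3 to go: {6,7,8} 3
  4 to go: {5,6,7,8} 3
  5 to go: {4,5,6,7,8} 3
  6 to go: {1,4,5,6,7,8} 3  {2,4,5,6,7,8} 3  {3,4,5,6,7,8} 3
  7 to go: {1,2,4,5,6,7,8} 6  {1,3,4,5,6,7,8} 6  {2,3,4,5,6,7,8} 6
  if 0:q drops first: 18 orders

18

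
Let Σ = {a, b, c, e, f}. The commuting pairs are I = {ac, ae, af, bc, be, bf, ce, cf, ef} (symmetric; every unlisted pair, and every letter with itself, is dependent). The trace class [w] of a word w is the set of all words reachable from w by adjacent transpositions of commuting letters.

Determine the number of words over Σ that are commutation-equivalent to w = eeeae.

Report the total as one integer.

5

#0=e has no predecessor
#1=e depends on [0:e]
#2=e depends on [1:e]
#3=a has no predecessor
#4=e depends on [2:e]
sources: [0:e, 3:a]
N(rest) = Σ N(rest − s) over sources s of rest; N(one piece) = 1:
  size 1 → [3]=1  [4]=1
  size 2 → [2,4]=1  [3,4]=2
  size 3 → [1,2,4]=1  [2,3,4]=3
  first=0(e) contributes 4
  first=3(a) contributes 1
|[w]| = 5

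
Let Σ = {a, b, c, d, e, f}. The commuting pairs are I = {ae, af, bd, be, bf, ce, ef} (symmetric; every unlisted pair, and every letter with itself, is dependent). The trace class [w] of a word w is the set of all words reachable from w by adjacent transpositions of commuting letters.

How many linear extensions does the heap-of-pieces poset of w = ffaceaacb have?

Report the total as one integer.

27

drop 0:f onto floor
drop 1:f onto {0:f}
drop 2:a onto floor
drop 3:c onto {1:f, 2:a}
drop 4:e onto floor
drop 5:a onto {3:c}
drop 6:a onto {5:a}
drop 7:c onto {6:a}
drop 8:b onto {7:c}
ground layer = {0:f, 2:a, 4:e}
drop-orders for the pieces not yet dropped (sum over which currently-grounded one goes next):
  1 to go: {4} 1  {8} 1
  2 to go: {4,8} 2  {7,8} 1
  3 to go: {4,7,8} 3  {6,7,8} 1
  4 to go: {4,6,7,8} 4  {5,6,7,8} 1
  5 to go: {3,5,6,7,8} 1  {4,5,6,7,8} 5
  6 to go: {1,3,5,6,7,8} 1  {2,3,5,6,7,8} 1  {3,4,5,6,7,8} 6
  7 to go: {0,1,3,5,6,7,8} 1  {1,2,3,5,6,7,8} 2  {1,3,4,5,6,7,8} 7  {2,3,4,5,6,7,8} 7
  if 0:f drops first: 16 orders
  if 2:a drops first: 8 orders
  if 4:e drops first: 3 orders
heap linearizations: 27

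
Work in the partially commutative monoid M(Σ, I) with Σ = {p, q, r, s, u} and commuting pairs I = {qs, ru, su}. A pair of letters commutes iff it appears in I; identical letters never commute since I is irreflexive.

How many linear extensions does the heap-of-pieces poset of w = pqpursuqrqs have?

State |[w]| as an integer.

18

drop 0:p onto floor
drop 1:q onto {0:p}
drop 2:p onto {1:q}
drop 3:u onto {2:p}
drop 4:r onto {2:p}
drop 5:s onto {4:r}
drop 6:u onto {3:u}
drop 7:q onto {4:r, 6:u}
drop 8:r onto {5:s, 7:q}
drop 9:q onto {8:r}
drop 10:s onto {8:r}
ground layer = {0:p}
drop-orders for the pieces not yet dropped (sum over which currently-grounded one goes next):
  1 to go: {9} 1  {10} 1
  2 to go: {9,10} 2
  3 to go: {8,9,10} 2
  4 to go: {5,8,9,10} 2  {7,8,9,10} 2
  5 to go: {5,7,8,9,10} 4  {6,7,8,9,10} 2
  6 to go: {3,6,7,8,9,10} 2  {4,5,7,8,9,10} 4  {5,6,7,8,9,10} 6
  7 to go: {3,5,6,7,8,9,10} 8  {4,5,6,7,8,9,10} 10
  8 to go: {3,4,5,6,7,8,9,10} 18
  9 to go: {2,3,4,5,6,7,8,9,10} 18
  if 0:p drops first: 18 orders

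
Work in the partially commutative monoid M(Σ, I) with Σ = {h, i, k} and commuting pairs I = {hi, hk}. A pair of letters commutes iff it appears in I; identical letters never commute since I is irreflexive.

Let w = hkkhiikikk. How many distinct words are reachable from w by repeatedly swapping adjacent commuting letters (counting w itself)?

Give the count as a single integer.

45

drop 0:h onto floor
drop 1:k onto floor
drop 2:k onto {1:k}
drop 3:h onto {0:h}
drop 4:i onto {2:k}
drop 5:i onto {4:i}
drop 6:k onto {5:i}
drop 7:i onto {6:k}
drop 8:k onto {7:i}
drop 9:k onto {8:k}
ground layer = {0:h, 1:k}
drop-orders for the pieces not yet dropped (sum over which currently-grounded one goes next):
  1 to go: {3} 1  {9} 1
  2 to go: {0,3} 1  {3,9} 2  {8,9} 1
  3 to go: {0,3,9} 3  {3,8,9} 3  {7,8,9} 1
  4 to go: {0,3,8,9} 6  {3,7,8,9} 4  {6,7,8,9} 1
  5 to go: {0,3,7,8,9} 10  {3,6,7,8,9} 5  {5,6,7,8,9} 1
  6 to go: {0,3,6,7,8,9} 15  {3,5,6,7,8,9} 6  {4,5,6,7,8,9} 1
  7 to go: {0,3,5,6,7,8,9} 21  {2,4,5,6,7,8,9} 1  {3,4,5,6,7,8,9} 7
  8 to go: {0,3,4,5,6,7,8,9} 28  {1,2,4,5,6,7,8,9} 1  {2,3,4,5,6,7,8,9} 8
  if 0:h drops first: 9 orders
  if 1:k drops first: 36 orders
heap linearizations: 45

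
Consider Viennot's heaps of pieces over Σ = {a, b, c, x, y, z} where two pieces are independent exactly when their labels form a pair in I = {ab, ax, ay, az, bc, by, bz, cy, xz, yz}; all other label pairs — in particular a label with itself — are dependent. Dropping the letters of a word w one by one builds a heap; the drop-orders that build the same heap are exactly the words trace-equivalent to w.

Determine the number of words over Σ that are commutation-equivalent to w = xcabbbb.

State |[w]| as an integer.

15

piece 0:x — minimal
piece 1:c rests on {0:x}
piece 2:a rests on {1:c}
piece 3:b rests on {0:x}
piece 4:b rests on {3:b}
piece 5:b rests on {4:b}
piece 6:b rests on {5:b}
minimal pieces: {0:x}
ways to finish when only these pieces remain (= sum over removing one remaining piece with nothing left below it):
  1 left: {2}→1  {6}→1
  2 left: {1,2}→1  {2,6}→2  {5,6}→1
  3 left: {1,2,6}→3  {2,5,6}→3  {4,5,6}→1
  4 left: {1,2,5,6}→6  {2,4,5,6}→4  {3,4,5,6}→1
  5 left: {1,2,4,5,6}→10  {2,3,4,5,6}→5
  placing 0:x first → 15 extensions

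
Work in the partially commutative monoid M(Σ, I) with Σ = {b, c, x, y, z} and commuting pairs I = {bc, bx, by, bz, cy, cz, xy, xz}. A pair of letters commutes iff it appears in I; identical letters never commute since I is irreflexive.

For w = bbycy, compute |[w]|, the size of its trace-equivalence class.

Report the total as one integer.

drop 0:b onto floor
drop 1:b onto {0:b}
drop 2:y onto floor
drop 3:c onto floor
drop 4:y onto {2:y}
ground layer = {0:b, 2:y, 3:c}
drop-orders for the pieces not yet dropped (sum over which currently-grounded one goes next):
  1 to go: {1} 1  {3} 1  {4} 1
  2 to go: {0,1} 1  {1,3} 2  {1,4} 2  {2,4} 1  {3,4} 2
  3 to go: {0,1,3} 3  {0,1,4} 3  {1,2,4} 3  {1,3,4} 6  {2,3,4} 3
  if 0:b drops first: 12 orders
  if 2:y drops first: 12 orders
  if 3:c drops first: 6 orders
heap linearizations: 30

30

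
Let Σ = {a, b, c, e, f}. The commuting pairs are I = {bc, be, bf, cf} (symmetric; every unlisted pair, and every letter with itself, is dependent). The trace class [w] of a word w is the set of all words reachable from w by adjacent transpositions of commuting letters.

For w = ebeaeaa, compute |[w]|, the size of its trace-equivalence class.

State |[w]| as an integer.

drop 0:e onto floor
drop 1:b onto floor
drop 2:e onto {0:e}
drop 3:a onto {1:b, 2:e}
drop 4:e onto {3:a}
drop 5:a onto {4:e}
drop 6:a onto {5:a}
ground layer = {0:e, 1:b}
drop-orders for the pieces not yet dropped (sum over which currently-grounded one goes next):
  1 to go: {6} 1
  2 to go: {5,6} 1
  3 to go: {4,5,6} 1
  4 to go: {3,4,5,6} 1
  5 to go: {1,3,4,5,6} 1  {2,3,4,5,6} 1
  if 0:e drops first: 2 orders
  if 1:b drops first: 1 orders
heap linearizations: 3

3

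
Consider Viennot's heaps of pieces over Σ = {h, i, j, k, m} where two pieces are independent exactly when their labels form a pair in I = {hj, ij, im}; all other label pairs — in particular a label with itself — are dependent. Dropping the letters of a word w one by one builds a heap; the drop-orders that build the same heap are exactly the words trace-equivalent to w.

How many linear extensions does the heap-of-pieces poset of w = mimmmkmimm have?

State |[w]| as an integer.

20

drop 0:m onto floor
drop 1:i onto floor
drop 2:m onto {0:m}
drop 3:m onto {2:m}
drop 4:m onto {3:m}
drop 5:k onto {1:i, 4:m}
drop 6:m onto {5:k}
drop 7:i onto {5:k}
drop 8:m onto {6:m}
drop 9:m onto {8:m}
ground layer = {0:m, 1:i}
drop-orders for the pieces not yet dropped (sum over which currently-grounded one goes next):
  1 to go: {7} 1  {9} 1
  2 to go: {7,9} 2  {8,9} 1
  3 to go: {6,8,9} 1  {7,8,9} 3
  4 to go: {6,7,8,9} 4
  5 to go: {5,6,7,8,9} 4
  6 to go: {1,5,6,7,8,9} 4  {4,5,6,7,8,9} 4
  7 to go: {1,4,5,6,7,8,9} 8  {3,4,5,6,7,8,9} 4
  8 to go: {1,3,4,5,6,7,8,9} 12  {2,3,4,5,6,7,8,9} 4
  if 0:m drops first: 16 orders
  if 1:i drops first: 4 orders
heap linearizations: 20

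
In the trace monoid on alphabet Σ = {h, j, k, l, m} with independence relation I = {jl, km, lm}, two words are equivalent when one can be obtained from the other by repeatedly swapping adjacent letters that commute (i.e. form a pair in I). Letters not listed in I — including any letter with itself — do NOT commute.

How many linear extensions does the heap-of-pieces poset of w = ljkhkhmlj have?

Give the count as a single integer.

6

piece 0:l — minimal
piece 1:j — minimal
piece 2:k rests on {0:l, 1:j}
piece 3:h rests on {2:k}
piece 4:k rests on {3:h}
piece 5:h rests on {4:k}
piece 6:m rests on {5:h}
piece 7:l rests on {5:h}
piece 8:j rests on {6:m}
minimal pieces: {0:l, 1:j}
ways to finish when only these pieces remain (= sum over removing one remaining piece with nothing left below it):
  1 left: {7}→1  {8}→1
  2 left: {6,8}→1  {7,8}→2
  3 left: {6,7,8}→3
  4 left: {5,6,7,8}→3
  5 left: {4,5,6,7,8}→3
  6 left: {3,4,5,6,7,8}→3
  7 left: {2,3,4,5,6,7,8}→3
  placing 0:l first → 3 extensions
  placing 1:j first → 3 extensions
total linear extensions = 6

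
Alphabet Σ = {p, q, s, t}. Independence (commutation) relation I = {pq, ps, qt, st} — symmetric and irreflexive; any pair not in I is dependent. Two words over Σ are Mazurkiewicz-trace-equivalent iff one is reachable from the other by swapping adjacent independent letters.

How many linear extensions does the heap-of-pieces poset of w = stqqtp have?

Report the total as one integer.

#0=s has no predecessor
#1=t has no predecessor
#2=q depends on [0:s]
#3=q depends on [2:q]
#4=t depends on [1:t]
#5=p depends on [4:t]
sources: [0:s, 1:t]
N(rest) = Σ N(rest − s) over sources s of rest; N(one piece) = 1:
  size 1 → [3]=1  [5]=1
  size 2 → [2,3]=1  [3,5]=2  [4,5]=1
  size 3 → [0,2,3]=1  [1,4,5]=1  [2,3,5]=3  [3,4,5]=3
  size 4 → [0,2,3,5]=4  [1,3,4,5]=4  [2,3,4,5]=6
  first=0(s) contributes 10
  first=1(t) contributes 10
|[w]| = 20

20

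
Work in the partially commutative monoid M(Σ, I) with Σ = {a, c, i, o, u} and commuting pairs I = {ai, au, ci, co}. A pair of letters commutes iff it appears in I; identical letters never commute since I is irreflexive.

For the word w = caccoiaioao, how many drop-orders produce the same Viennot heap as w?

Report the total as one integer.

19

#0=c has no predecessor
#1=a depends on [0:c]
#2=c depends on [1:a]
#3=c depends on [2:c]
#4=o depends on [1:a]
#5=i depends on [4:o]
#6=a depends on [3:c, 4:o]
#7=i depends on [5:i]
#8=o depends on [6:a, 7:i]
#9=a depends on [8:o]
#10=o depends on [9:a]
sources: [0:c]
N(rest) = Σ N(rest − s) over sources s of rest; N(one piece) = 1:
  size 1 → [10]=1
  size 2 → [9,10]=1
  size 3 → [8,9,10]=1
  size 4 → [6,8,9,10]=1  [7,8,9,10]=1
  size 5 → [3,6,8,9,10]=1  [5,7,8,9,10]=1  [6,7,8,9,10]=2
  size 6 → [2,3,6,8,9,10]=1  [3,6,7,8,9,10]=3  [5,6,7,8,9,10]=3
  size 7 → [2,3,6,7,8,9,10]=4  [3,5,6,7,8,9,10]=6  [4,5,6,7,8,9,10]=3
  size 8 → [2,3,5,6,7,8,9,10]=10  [3,4,5,6,7,8,9,10]=9
  size 9 → [2,3,4,5,6,7,8,9,10]=19
  first=0(c) contributes 19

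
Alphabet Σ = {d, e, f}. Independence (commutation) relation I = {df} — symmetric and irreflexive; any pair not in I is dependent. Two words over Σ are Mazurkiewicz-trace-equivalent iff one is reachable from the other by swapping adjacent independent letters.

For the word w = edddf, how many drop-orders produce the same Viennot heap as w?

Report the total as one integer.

4

#0=e has no predecessor
#1=d depends on [0:e]
#2=d depends on [1:d]
#3=d depends on [2:d]
#4=f depends on [0:e]
sources: [0:e]
N(rest) = Σ N(rest − s) over sources s of rest; N(one piece) = 1:
  size 1 → [3]=1  [4]=1
  size 2 → [2,3]=1  [3,4]=2
  size 3 → [1,2,3]=1  [2,3,4]=3
  first=0(e) contributes 4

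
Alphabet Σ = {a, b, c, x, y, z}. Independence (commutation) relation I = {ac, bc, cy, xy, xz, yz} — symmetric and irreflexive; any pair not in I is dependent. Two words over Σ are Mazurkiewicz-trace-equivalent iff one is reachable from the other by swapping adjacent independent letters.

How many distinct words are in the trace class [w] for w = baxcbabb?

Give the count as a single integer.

5

drop 0:b onto floor
drop 1:a onto {0:b}
drop 2:x onto {1:a}
drop 3:c onto {2:x}
drop 4:b onto {2:x}
drop 5:a onto {4:b}
drop 6:b onto {5:a}
drop 7:b onto {6:b}
ground layer = {0:b}
drop-orders for the pieces not yet dropped (sum over which currently-grounded one goes next):
  1 to go: {3} 1  {7} 1
  2 to go: {3,7} 2  {6,7} 1
  3 to go: {3,6,7} 3  {5,6,7} 1
  4 to go: {3,5,6,7} 4  {4,5,6,7} 1
  5 to go: {3,4,5,6,7} 5
  6 to go: {2,3,4,5,6,7} 5
  if 0:b drops first: 5 orders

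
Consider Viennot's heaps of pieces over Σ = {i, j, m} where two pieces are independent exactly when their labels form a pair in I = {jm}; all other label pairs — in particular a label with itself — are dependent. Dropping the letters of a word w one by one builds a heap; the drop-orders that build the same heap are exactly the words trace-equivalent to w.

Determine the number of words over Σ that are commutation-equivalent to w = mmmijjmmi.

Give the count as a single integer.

6

drop 0:m onto floor
drop 1:m onto {0:m}
drop 2:m onto {1:m}
drop 3:i onto {2:m}
drop 4:j onto {3:i}
drop 5:j onto {4:j}
drop 6:m onto {3:i}
drop 7:m onto {6:m}
drop 8:i onto {5:j, 7:m}
ground layer = {0:m}
drop-orders for the pieces not yet dropped (sum over which currently-grounded one goes next):
  1 to go: {8} 1
  2 to go: {5,8} 1  {7,8} 1
  3 to go: {4,5,8} 1  {5,7,8} 2  {6,7,8} 1
  4 to go: {4,5,7,8} 3  {5,6,7,8} 3
  5 to go: {4,5,6,7,8} 6
  6 to go: {3,4,5,6,7,8} 6
  7 to go: {2,3,4,5,6,7,8} 6
  if 0:m drops first: 6 orders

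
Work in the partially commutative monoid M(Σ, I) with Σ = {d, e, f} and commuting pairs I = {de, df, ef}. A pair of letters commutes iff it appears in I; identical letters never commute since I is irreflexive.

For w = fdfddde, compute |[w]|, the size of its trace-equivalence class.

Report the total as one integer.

#0=f has no predecessor
#1=d has no predecessor
#2=f depends on [0:f]
#3=d depends on [1:d]
#4=d depends on [3:d]
#5=d depends on [4:d]
#6=e has no predecessor
sources: [0:f, 1:d, 6:e]
N(rest) = Σ N(rest − s) over sources s of rest; N(one piece) = 1:
  size 1 → [2]=1  [5]=1  [6]=1
  size 2 → [0,2]=1  [2,5]=2  [2,6]=2  [4,5]=1  [5,6]=2
  size 3 → [0,2,5]=3  [0,2,6]=3  [2,4,5]=3  [2,5,6]=6  [3,4,5]=1  [4,5,6]=3
  size 4 → [0,2,4,5]=6  [0,2,5,6]=12  [1,3,4,5]=1  [2,3,4,5]=4  [2,4,5,6]=12  [3,4,5,6]=4
  size 5 → [0,2,3,4,5]=10  [0,2,4,5,6]=30  [1,2,3,4,5]=5  [1,3,4,5,6]=5  [2,3,4,5,6]=20
  first=0(f) contributes 30
  first=1(d) contributes 60
  first=6(e) contributes 15
|[w]| = 105

105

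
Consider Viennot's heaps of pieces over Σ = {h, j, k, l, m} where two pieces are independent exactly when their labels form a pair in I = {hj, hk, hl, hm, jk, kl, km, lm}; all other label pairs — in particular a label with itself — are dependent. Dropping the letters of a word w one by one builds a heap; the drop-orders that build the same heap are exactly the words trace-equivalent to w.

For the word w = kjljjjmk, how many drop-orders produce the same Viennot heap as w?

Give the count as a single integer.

drop 0:k onto floor
drop 1:j onto floor
drop 2:l onto {1:j}
drop 3:j onto {2:l}
drop 4:j onto {3:j}
drop 5:j onto {4:j}
drop 6:m onto {5:j}
drop 7:k onto {0:k}
ground layer = {0:k, 1:j}
drop-orders for the pieces not yet dropped (sum over which currently-grounded one goes next):
  1 to go: {6} 1  {7} 1
  2 to go: {0,7} 1  {5,6} 1  {6,7} 2
  3 to go: {0,6,7} 3  {4,5,6} 1  {5,6,7} 3
  4 to go: {0,5,6,7} 6  {3,4,5,6} 1  {4,5,6,7} 4
  5 to go: {0,4,5,6,7} 10  {2,3,4,5,6} 1  {3,4,5,6,7} 5
  6 to go: {0,3,4,5,6,7} 15  {1,2,3,4,5,6} 1  {2,3,4,5,6,7} 6
  if 0:k drops first: 7 orders
  if 1:j drops first: 21 orders
heap linearizations: 28

28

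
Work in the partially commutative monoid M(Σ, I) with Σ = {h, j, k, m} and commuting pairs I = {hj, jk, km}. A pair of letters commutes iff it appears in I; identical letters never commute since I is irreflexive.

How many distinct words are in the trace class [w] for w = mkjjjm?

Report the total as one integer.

6

#0=m has no predecessor
#1=k has no predecessor
#2=j depends on [0:m]
#3=j depends on [2:j]
#4=j depends on [3:j]
#5=m depends on [4:j]
sources: [0:m, 1:k]
N(rest) = Σ N(rest − s) over sources s of rest; N(one piece) = 1:
  size 1 → [1]=1  [5]=1
  size 2 → [1,5]=2  [4,5]=1
  size 3 → [1,4,5]=3  [3,4,5]=1
  size 4 → [1,3,4,5]=4  [2,3,4,5]=1
  first=0(m) contributes 5
  first=1(k) contributes 1
|[w]| = 6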